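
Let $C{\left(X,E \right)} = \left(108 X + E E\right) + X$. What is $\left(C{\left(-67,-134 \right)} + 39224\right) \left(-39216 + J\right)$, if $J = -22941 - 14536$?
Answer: $-3825216761$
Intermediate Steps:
$J = -37477$
$C{\left(X,E \right)} = E^{2} + 109 X$ ($C{\left(X,E \right)} = \left(108 X + E^{2}\right) + X = \left(E^{2} + 108 X\right) + X = E^{2} + 109 X$)
$\left(C{\left(-67,-134 \right)} + 39224\right) \left(-39216 + J\right) = \left(\left(\left(-134\right)^{2} + 109 \left(-67\right)\right) + 39224\right) \left(-39216 - 37477\right) = \left(\left(17956 - 7303\right) + 39224\right) \left(-76693\right) = \left(10653 + 39224\right) \left(-76693\right) = 49877 \left(-76693\right) = -3825216761$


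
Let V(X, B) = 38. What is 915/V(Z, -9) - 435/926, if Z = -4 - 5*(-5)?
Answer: 207690/8797 ≈ 23.609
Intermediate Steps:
Z = 21 (Z = -4 + 25 = 21)
915/V(Z, -9) - 435/926 = 915/38 - 435/926 = 207690/8797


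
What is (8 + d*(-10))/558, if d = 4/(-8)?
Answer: 13/558 ≈ 0.023297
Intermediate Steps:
d = -½ (d = 4*(-⅛) = -½ ≈ -0.50000)
(8 + d*(-10))/558 = (8 - ½*(-10))/558 = (8 + 5)*(1/558) = 13*(1/558) = 13/558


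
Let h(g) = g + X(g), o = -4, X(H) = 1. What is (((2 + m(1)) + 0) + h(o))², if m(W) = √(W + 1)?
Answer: (-1 + √2)² ≈ 0.17157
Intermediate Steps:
m(W) = √(1 + W)
h(g) = 1 + g (h(g) = g + 1 = 1 + g)
(((2 + m(1)) + 0) + h(o))² = (((2 + √(1 + 1)) + 0) + (1 - 4))² = (((2 + √2) + 0) - 3)² = ((2 + √2) - 3)² = (-1 + √2)²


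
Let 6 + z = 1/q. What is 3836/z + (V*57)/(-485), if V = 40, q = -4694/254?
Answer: -879779228/1378273 ≈ -638.32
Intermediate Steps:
q = -2347/127 (q = -4694*1/254 = -2347/127 ≈ -18.480)
z = -14209/2347 (z = -6 + 1/(-2347/127) = -6 - 127/2347 = -14209/2347 ≈ -6.0541)
3836/z + (V*57)/(-485) = 3836/(-14209/2347) + (40*57)/(-485) = 3836*(-2347/14209) + 2280*(-1/485) = -9003092/14209 - 456/97 = -879779228/1378273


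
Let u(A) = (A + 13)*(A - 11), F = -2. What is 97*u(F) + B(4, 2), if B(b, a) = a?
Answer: -13869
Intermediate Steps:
u(A) = (-11 + A)*(13 + A) (u(A) = (13 + A)*(-11 + A) = (-11 + A)*(13 + A))
97*u(F) + B(4, 2) = 97*(-143 + (-2)**2 + 2*(-2)) + 2 = 97*(-143 + 4 - 4) + 2 = 97*(-143) + 2 = -13871 + 2 = -13869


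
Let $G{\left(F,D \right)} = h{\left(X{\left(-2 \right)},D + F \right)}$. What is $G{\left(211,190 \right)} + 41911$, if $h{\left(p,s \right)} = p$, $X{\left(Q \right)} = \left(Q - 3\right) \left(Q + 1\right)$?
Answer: $41916$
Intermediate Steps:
$X{\left(Q \right)} = \left(1 + Q\right) \left(-3 + Q\right)$ ($X{\left(Q \right)} = \left(-3 + Q\right) \left(1 + Q\right) = \left(1 + Q\right) \left(-3 + Q\right)$)
$G{\left(F,D \right)} = 5$ ($G{\left(F,D \right)} = -3 + \left(-2\right)^{2} - -4 = -3 + 4 + 4 = 5$)
$G{\left(211,190 \right)} + 41911 = 5 + 41911 = 41916$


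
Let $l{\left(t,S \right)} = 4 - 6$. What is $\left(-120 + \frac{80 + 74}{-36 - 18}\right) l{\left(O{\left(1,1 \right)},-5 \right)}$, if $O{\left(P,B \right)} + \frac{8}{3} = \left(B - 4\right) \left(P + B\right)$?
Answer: $\frac{6634}{27} \approx 245.7$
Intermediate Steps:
$O{\left(P,B \right)} = - \frac{8}{3} + \left(-4 + B\right) \left(B + P\right)$ ($O{\left(P,B \right)} = - \frac{8}{3} + \left(B - 4\right) \left(P + B\right) = - \frac{8}{3} + \left(-4 + B\right) \left(B + P\right)$)
$l{\left(t,S \right)} = -2$ ($l{\left(t,S \right)} = 4 - 6 = -2$)
$\left(-120 + \frac{80 + 74}{-36 - 18}\right) l{\left(O{\left(1,1 \right)},-5 \right)} = \left(-120 + \frac{80 + 74}{-36 - 18}\right) \left(-2\right) = \left(-120 + \frac{154}{-54}\right) \left(-2\right) = \left(-120 + 154 \left(- \frac{1}{54}\right)\right) \left(-2\right) = \left(-120 - \frac{77}{27}\right) \left(-2\right) = \left(- \frac{3317}{27}\right) \left(-2\right) = \frac{6634}{27}$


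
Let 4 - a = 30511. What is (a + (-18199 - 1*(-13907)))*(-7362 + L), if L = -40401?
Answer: 1662104637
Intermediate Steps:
a = -30507 (a = 4 - 1*30511 = 4 - 30511 = -30507)
(a + (-18199 - 1*(-13907)))*(-7362 + L) = (-30507 + (-18199 - 1*(-13907)))*(-7362 - 40401) = (-30507 + (-18199 + 13907))*(-47763) = (-30507 - 4292)*(-47763) = -34799*(-47763) = 1662104637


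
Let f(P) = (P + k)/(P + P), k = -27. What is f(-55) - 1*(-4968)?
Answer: 273281/55 ≈ 4968.7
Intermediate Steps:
f(P) = (-27 + P)/(2*P) (f(P) = (P - 27)/(P + P) = (-27 + P)/((2*P)) = (-27 + P)*(1/(2*P)) = (-27 + P)/(2*P))
f(-55) - 1*(-4968) = (1/2)*(-27 - 55)/(-55) - 1*(-4968) = (1/2)*(-1/55)*(-82) + 4968 = 41/55 + 4968 = 273281/55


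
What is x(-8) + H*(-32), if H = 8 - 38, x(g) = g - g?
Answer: 960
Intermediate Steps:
x(g) = 0
H = -30
x(-8) + H*(-32) = 0 - 30*(-32) = 0 + 960 = 960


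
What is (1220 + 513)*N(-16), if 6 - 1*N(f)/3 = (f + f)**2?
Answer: -5292582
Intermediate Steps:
N(f) = 18 - 12*f**2 (N(f) = 18 - 3*(f + f)**2 = 18 - 3*4*f**2 = 18 - 12*f**2)
(1220 + 513)*N(-16) = (1220 + 513)*(18 - 12*(-16)**2) = 1733*(18 - 12*256) = 1733*(18 - 3072) = 1733*(-3054) = -5292582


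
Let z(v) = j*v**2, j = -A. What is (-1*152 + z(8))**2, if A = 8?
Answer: 440896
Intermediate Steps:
j = -8 (j = -1*8 = -8)
z(v) = -8*v**2
(-1*152 + z(8))**2 = (-1*152 - 8*8**2)**2 = (-152 - 8*64)**2 = (-152 - 512)**2 = (-664)**2 = 440896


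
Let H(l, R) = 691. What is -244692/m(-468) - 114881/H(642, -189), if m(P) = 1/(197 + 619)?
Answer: -137971167233/691 ≈ -1.9967e+8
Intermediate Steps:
m(P) = 1/816
-244692/m(-468) - 114881/H(642, -189) = -244692/1/816 - 114881/691 = -244692*816 - 114881*1/691 = -199668672 - 114881/691 = -137971167233/691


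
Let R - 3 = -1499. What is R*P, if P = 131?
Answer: -195976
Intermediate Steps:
R = -1496 (R = 3 - 1499 = -1496)
R*P = -1496*131 = -195976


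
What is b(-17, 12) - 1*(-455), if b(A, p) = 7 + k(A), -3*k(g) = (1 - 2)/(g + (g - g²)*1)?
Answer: 447677/969 ≈ 462.00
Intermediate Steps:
k(g) = 1/(3*(-g² + 2*g)) (k(g) = -(1 - 2)/(3*(g + (g - g²)*1)) = -(-1)/(3*(g + (g - g²))) = -(-1)/(3*(-g² + 2*g)) = 1/(3*(-g² + 2*g)))
b(A, p) = 7 - 1/(3*A*(-2 + A))
b(-17, 12) - 1*(-455) = (⅓)*(-1 + 21*(-17)*(-2 - 17))/(-17*(-2 - 17)) - 1*(-455) = (⅓)*(-1/17)*(-1 + 21*(-17)*(-19))/(-19) + 455 = (⅓)*(-1/17)*(-1/19)*(-1 + 6783) + 455 = (⅓)*(-1/17)*(-1/19)*6782 + 455 = 6782/969 + 455 = 447677/969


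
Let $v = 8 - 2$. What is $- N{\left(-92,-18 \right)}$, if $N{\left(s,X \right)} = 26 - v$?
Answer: $-20$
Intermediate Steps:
$v = 6$ ($v = 8 - 2 = 6$)
$N{\left(s,X \right)} = 20$ ($N{\left(s,X \right)} = 26 - 6 = 20$)
$- N{\left(-92,-18 \right)} = \left(-1\right) 20 = -20$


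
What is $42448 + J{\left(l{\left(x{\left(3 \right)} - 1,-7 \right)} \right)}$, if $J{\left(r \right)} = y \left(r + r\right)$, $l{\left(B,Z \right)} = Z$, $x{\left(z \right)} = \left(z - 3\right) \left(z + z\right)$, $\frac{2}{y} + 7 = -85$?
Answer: $\frac{976311}{23} \approx 42448.0$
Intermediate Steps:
$y = - \frac{1}{46}$ ($y = \frac{2}{-7 - 85} = \frac{2}{-92} = 2 \left(- \frac{1}{92}\right) = - \frac{1}{46} \approx -0.021739$)
$x{\left(z \right)} = 2 z \left(-3 + z\right)$ ($x{\left(z \right)} = \left(-3 + z\right) 2 z = 2 z \left(-3 + z\right)$)
$J{\left(r \right)} = - \frac{r}{23}$ ($J{\left(r \right)} = - \frac{r + r}{46} = - \frac{2 r}{46} = - \frac{r}{23}$)
$42448 + J{\left(l{\left(x{\left(3 \right)} - 1,-7 \right)} \right)} = 42448 - - \frac{7}{23} = 42448 + \frac{7}{23} = \frac{976311}{23}$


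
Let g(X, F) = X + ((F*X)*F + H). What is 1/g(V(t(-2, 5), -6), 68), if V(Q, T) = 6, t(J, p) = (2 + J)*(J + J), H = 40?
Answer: 1/27790 ≈ 3.5984e-5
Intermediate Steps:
t(J, p) = 2*J*(2 + J) (t(J, p) = (2 + J)*(2*J) = 2*J*(2 + J))
g(X, F) = 40 + X + X*F**2 (g(X, F) = X + ((F*X)*F + 40) = X + (X*F**2 + 40) = X + (40 + X*F**2) = 40 + X + X*F**2)
1/g(V(t(-2, 5), -6), 68) = 1/(40 + 6 + 6*68**2) = 1/(40 + 6 + 6*4624) = 1/(40 + 6 + 27744) = 1/27790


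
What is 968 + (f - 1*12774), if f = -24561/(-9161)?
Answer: -108130205/9161 ≈ -11803.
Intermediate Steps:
f = 24561/9161 (f = -24561*(-1/9161) = 24561/9161 ≈ 2.6810)
968 + (f - 1*12774) = 968 + (24561/9161 - 1*12774) = 968 + (24561/9161 - 12774) = 968 - 116998053/9161 = -108130205/9161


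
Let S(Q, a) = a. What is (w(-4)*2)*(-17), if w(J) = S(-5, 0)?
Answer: 0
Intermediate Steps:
w(J) = 0
(w(-4)*2)*(-17) = (0*2)*(-17) = 0*(-17) = 0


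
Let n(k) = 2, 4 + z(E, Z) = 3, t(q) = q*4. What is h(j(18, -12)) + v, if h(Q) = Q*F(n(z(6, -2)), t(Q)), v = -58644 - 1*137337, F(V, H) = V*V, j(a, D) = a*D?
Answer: -196845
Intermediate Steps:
t(q) = 4*q
j(a, D) = D*a
z(E, Z) = -1 (z(E, Z) = -4 + 3 = -1)
F(V, H) = V²
v = -195981 (v = -58644 - 137337 = -195981)
h(Q) = 4*Q (h(Q) = Q*2² = Q*4 = 4*Q)
h(j(18, -12)) + v = 4*(-12*18) - 195981 = 4*(-216) - 195981 = -864 - 195981 = -196845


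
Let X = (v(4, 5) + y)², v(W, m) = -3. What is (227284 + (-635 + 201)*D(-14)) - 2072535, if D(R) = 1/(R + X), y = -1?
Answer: -1845468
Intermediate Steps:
X = 16 (X = (-3 - 1)² = (-4)² = 16)
D(R) = 1/(16 + R) (D(R) = 1/(R + 16) = 1/(16 + R))
(227284 + (-635 + 201)*D(-14)) - 2072535 = (227284 + (-635 + 201)/(16 - 14)) - 2072535 = (227284 - 434/2) - 2072535 = (227284 - 434*½) - 2072535 = (227284 - 217) - 2072535 = 227067 - 2072535 = -1845468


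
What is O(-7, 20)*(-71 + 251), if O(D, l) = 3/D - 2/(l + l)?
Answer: -603/7 ≈ -86.143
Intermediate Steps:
O(D, l) = -1/l + 3/D (O(D, l) = 3/D - 2*1/(2*l) = 3/D - 1/l = -1/l + 3/D)
O(-7, 20)*(-71 + 251) = (-1/20 + 3/(-7))*(-71 + 251) = (-1*1/20 + 3*(-⅐))*180 = (-1/20 - 3/7)*180 = -67/140*180 = -603/7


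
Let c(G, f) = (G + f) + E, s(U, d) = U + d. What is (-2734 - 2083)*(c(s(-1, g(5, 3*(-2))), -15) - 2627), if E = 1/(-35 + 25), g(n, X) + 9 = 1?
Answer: 127703487/10 ≈ 1.2770e+7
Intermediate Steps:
g(n, X) = -8 (g(n, X) = -9 + 1 = -8)
E = -1/10 (E = 1/(-10) = -1/10 ≈ -0.10000)
c(G, f) = -1/10 + G + f (c(G, f) = (G + f) - 1/10 = -1/10 + G + f)
(-2734 - 2083)*(c(s(-1, g(5, 3*(-2))), -15) - 2627) = (-2734 - 2083)*((-1/10 + (-1 - 8) - 15) - 2627) = -4817*((-1/10 - 9 - 15) - 2627) = -4817*(-241/10 - 2627) = -4817*(-26511/10) = 127703487/10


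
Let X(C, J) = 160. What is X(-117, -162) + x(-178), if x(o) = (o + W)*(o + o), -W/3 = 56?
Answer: 123336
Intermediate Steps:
W = -168 (W = -3*56 = -168)
x(o) = 2*o*(-168 + o) (x(o) = (o - 168)*(o + o) = (-168 + o)*(2*o) = 2*o*(-168 + o))
X(-117, -162) + x(-178) = 160 + 2*(-178)*(-168 - 178) = 160 + 2*(-178)*(-346) = 160 + 123176 = 123336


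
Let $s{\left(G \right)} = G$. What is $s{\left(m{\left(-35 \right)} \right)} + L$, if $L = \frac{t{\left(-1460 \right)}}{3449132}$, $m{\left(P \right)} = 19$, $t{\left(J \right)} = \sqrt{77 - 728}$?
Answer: $19 + \frac{i \sqrt{651}}{3449132} \approx 19.0 + 7.3974 \cdot 10^{-6} i$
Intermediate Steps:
$t{\left(J \right)} = i \sqrt{651}$ ($t{\left(J \right)} = \sqrt{-651} = i \sqrt{651}$)
$L = \frac{i \sqrt{651}}{3449132} \approx 7.3974 \cdot 10^{-6} i$
$s{\left(m{\left(-35 \right)} \right)} + L = 19 + \frac{i \sqrt{651}}{3449132}$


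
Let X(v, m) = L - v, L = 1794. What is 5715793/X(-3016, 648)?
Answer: 5715793/4810 ≈ 1188.3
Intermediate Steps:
X(v, m) = 1794 - v
5715793/X(-3016, 648) = 5715793/(1794 - 1*(-3016)) = 5715793/(1794 + 3016) = 5715793/4810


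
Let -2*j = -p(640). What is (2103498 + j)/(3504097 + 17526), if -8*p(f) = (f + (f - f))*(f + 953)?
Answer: 2039778/3521623 ≈ 0.57922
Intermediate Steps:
p(f) = -f*(953 + f)/8 (p(f) = -(f + (f - f))*(f + 953)/8 = -(f + 0)*(953 + f)/8 = -f*(953 + f)/8)
j = -63720 (j = -(-1)*(-⅛*640*(953 + 640))/2 = -(-1)*(-⅛*640*1593)/2 = -(-1)*(-127440)/2 = -½*127440 = -63720)
(2103498 + j)/(3504097 + 17526) = (2103498 - 63720)/(3504097 + 17526) = 2039778/3521623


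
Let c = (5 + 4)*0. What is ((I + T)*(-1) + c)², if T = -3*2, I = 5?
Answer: 1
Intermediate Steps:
T = -6
c = 0 (c = 9*0 = 0)
((I + T)*(-1) + c)² = ((5 - 6)*(-1) + 0)² = (-1*(-1) + 0)² = (1 + 0)² = 1² = 1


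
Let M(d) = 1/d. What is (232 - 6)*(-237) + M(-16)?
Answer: -856993/16 ≈ -53562.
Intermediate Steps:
(232 - 6)*(-237) + M(-16) = (232 - 6)*(-237) + 1/(-16) = 226*(-237) - 1/16 = -53562 - 1/16 = -856993/16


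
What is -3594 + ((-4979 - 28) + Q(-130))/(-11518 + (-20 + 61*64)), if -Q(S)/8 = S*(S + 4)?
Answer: -27300549/7634 ≈ -3576.2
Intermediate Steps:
Q(S) = -8*S*(4 + S) (Q(S) = -8*S*(S + 4) = -8*S*(4 + S))
-3594 + ((-4979 - 28) + Q(-130))/(-11518 + (-20 + 61*64)) = -3594 + ((-4979 - 28) - 8*(-130)*(4 - 130))/(-11518 + (-20 + 61*64)) = -3594 + (-5007 - 8*(-130)*(-126))/(-11518 + (-20 + 3904)) = -3594 + (-5007 - 131040)/(-11518 + 3884) = -3594 - 136047/(-7634) = -3594 - 136047*(-1/7634) = -3594 + 136047/7634 = -27300549/7634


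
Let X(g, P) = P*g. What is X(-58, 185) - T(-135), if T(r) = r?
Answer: -10595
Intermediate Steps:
X(-58, 185) - T(-135) = 185*(-58) - 1*(-135) = -10730 + 135 = -10595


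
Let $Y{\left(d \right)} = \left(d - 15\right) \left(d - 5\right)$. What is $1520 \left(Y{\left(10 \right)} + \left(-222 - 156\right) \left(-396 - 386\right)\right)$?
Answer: $449267920$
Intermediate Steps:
$Y{\left(d \right)} = \left(-15 + d\right) \left(-5 + d\right)$
$1520 \left(Y{\left(10 \right)} + \left(-222 - 156\right) \left(-396 - 386\right)\right) = 1520 \left(\left(75 + 10^{2} - 200\right) + \left(-222 - 156\right) \left(-396 - 386\right)\right) = 1520 \left(\left(75 + 100 - 200\right) - -295596\right) = 1520 \left(-25 + 295596\right) = 1520 \cdot 295571 = 449267920$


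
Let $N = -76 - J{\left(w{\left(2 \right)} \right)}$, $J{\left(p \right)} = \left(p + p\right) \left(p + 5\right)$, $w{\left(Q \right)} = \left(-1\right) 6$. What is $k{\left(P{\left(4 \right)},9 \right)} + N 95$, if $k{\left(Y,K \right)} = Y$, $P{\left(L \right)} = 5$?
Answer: $-8355$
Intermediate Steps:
$w{\left(Q \right)} = -6$
$J{\left(p \right)} = 2 p \left(5 + p\right)$
$N = -88$ ($N = -76 - 2 \left(-6\right) \left(5 - 6\right) = -76 - 2 \left(-6\right) \left(-1\right) = -76 - 12 = -88$)
$k{\left(P{\left(4 \right)},9 \right)} + N 95 = 5 - 8360 = -8355$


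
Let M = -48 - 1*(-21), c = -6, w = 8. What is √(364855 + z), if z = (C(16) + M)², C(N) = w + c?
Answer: 2*√91370 ≈ 604.55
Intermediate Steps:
M = -27 (M = -48 + 21 = -27)
C(N) = 2 (C(N) = 8 - 6 = 2)
z = 625 (z = (2 - 27)² = (-25)² = 625)
√(364855 + z) = √(364855 + 625) = √365480 = 2*√91370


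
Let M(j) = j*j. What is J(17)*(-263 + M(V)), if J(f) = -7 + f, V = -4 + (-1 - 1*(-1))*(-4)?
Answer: -2470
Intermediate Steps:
V = -4 (V = -4 + (-1 + 1)*(-4) = -4 + 0*(-4) = -4 + 0 = -4)
M(j) = j²
J(17)*(-263 + M(V)) = (-7 + 17)*(-263 + (-4)²) = 10*(-263 + 16) = 10*(-247) = -2470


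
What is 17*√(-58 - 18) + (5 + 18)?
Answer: 23 + 34*I*√19 ≈ 23.0 + 148.2*I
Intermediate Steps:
17*√(-58 - 18) + (5 + 18) = 17*√(-76) + 23 = 17*(2*I*√19) + 23 = 34*I*√19 + 23 = 23 + 34*I*√19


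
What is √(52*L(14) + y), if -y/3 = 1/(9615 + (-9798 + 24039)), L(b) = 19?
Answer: 5*√156188711/1988 ≈ 31.432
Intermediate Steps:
y = -1/7952 (y = -3/(9615 + (-9798 + 24039)) = -3/(9615 + 14241) = -3/23856 = -3*1/23856 = -1/7952 ≈ -0.00012575)
√(52*L(14) + y) = √(52*19 - 1/7952) = √(988 - 1/7952) = √(7856575/7952) = 5*√156188711/1988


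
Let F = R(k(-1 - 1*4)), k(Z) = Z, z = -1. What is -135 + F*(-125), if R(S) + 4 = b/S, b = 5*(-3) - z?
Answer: 15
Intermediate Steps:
b = -14 (b = 5*(-3) - 1*(-1) = -15 + 1 = -14)
R(S) = -4 - 14/S
F = -6/5 (F = -4 - 14/(-1 - 1*4) = -4 - 14/(-1 - 4) = -4 - 14/(-5) = -4 - 14*(-⅕) = -4 + 14/5 = -6/5 ≈ -1.2000)
-135 + F*(-125) = -135 - 6/5*(-125) = -135 + 150 = 15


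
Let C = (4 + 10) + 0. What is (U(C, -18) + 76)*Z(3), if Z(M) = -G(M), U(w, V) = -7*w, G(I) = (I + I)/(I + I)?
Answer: 22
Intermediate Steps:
C = 14 (C = 14 + 0 = 14)
G(I) = 1 (G(I) = (2*I)/((2*I)) = (2*I)*(1/(2*I)) = 1)
Z(M) = -1 (Z(M) = -1*1 = -1)
(U(C, -18) + 76)*Z(3) = (-7*14 + 76)*(-1) = (-98 + 76)*(-1) = -22*(-1) = 22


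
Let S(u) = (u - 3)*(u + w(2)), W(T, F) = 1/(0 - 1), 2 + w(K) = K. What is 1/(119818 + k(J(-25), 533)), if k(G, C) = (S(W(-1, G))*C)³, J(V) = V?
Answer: 1/9690963786 ≈ 1.0319e-10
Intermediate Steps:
w(K) = -2 + K
W(T, F) = -1 (W(T, F) = 1/(-1) = -1)
S(u) = u*(-3 + u) (S(u) = (u - 3)*(u + (-2 + 2)) = (-3 + u)*(u + 0) = (-3 + u)*u = u*(-3 + u))
k(G, C) = 64*C³ (k(G, C) = ((-(-3 - 1))*C)³ = ((-1*(-4))*C)³ = (4*C)³ = 64*C³)
1/(119818 + k(J(-25), 533)) = 1/(119818 + 64*533³) = 1/(119818 + 64*151419437) = 1/(119818 + 9690843968) = 1/9690963786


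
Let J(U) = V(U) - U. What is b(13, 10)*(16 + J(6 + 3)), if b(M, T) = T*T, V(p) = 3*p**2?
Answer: 25000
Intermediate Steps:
J(U) = -U + 3*U**2 (J(U) = 3*U**2 - U = -U + 3*U**2)
b(M, T) = T**2
b(13, 10)*(16 + J(6 + 3)) = 10**2*(16 + (6 + 3)*(-1 + 3*(6 + 3))) = 100*(16 + 9*(-1 + 3*9)) = 100*(16 + 9*(-1 + 27)) = 100*(16 + 9*26) = 100*(16 + 234) = 100*250 = 25000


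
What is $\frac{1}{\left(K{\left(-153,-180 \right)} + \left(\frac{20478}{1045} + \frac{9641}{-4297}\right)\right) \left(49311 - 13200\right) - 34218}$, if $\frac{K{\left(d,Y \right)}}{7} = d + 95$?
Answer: $- \frac{4490365}{63173451560229} \approx -7.108 \cdot 10^{-8}$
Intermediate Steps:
$K{\left(d,Y \right)} = 665 + 7 d$ ($K{\left(d,Y \right)} = 7 \left(d + 95\right) = 7 \left(95 + d\right) = 665 + 7 d$)
$\frac{1}{\left(K{\left(-153,-180 \right)} + \left(\frac{20478}{1045} + \frac{9641}{-4297}\right)\right) \left(49311 - 13200\right) - 34218} = \frac{1}{\left(\left(665 + 7 \left(-153\right)\right) + \left(\frac{20478}{1045} + \frac{9641}{-4297}\right)\right) \left(49311 - 13200\right) - 34218} = \frac{1}{\left(\left(665 - 1071\right) + \left(20478 \cdot \frac{1}{1045} + 9641 \left(- \frac{1}{4297}\right)\right)\right) 36111 - 34218} = \frac{1}{\left(-406 + \left(\frac{20478}{1045} - \frac{9641}{4297}\right)\right) 36111 - 34218} = \frac{1}{\left(-406 + \frac{77919121}{4490365}\right) 36111 - 34218} = \frac{1}{\left(- \frac{1745169069}{4490365}\right) 36111 - 34218} = \frac{1}{- \frac{63019800250659}{4490365} - 34218} = \frac{1}{- \frac{63173451560229}{4490365}} = - \frac{4490365}{63173451560229}$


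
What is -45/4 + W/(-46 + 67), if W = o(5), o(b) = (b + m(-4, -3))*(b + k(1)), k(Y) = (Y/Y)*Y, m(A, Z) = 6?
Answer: -227/28 ≈ -8.1071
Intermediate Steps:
k(Y) = Y (k(Y) = 1*Y = Y)
o(b) = (1 + b)*(6 + b) (o(b) = (b + 6)*(b + 1) = (6 + b)*(1 + b) = (1 + b)*(6 + b))
W = 66 (W = 6 + 5² + 7*5 = 6 + 25 + 35 = 66)
-45/4 + W/(-46 + 67) = -45/4 + 66/(-46 + 67) = -45*¼ + 66/21 = -45/4 + (1/21)*66 = -45/4 + 22/7 = -227/28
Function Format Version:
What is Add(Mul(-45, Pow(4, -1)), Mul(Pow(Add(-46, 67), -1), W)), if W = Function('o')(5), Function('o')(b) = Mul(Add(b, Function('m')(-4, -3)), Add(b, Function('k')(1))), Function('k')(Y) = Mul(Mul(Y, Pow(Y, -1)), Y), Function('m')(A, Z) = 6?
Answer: Rational(-227, 28) ≈ -8.1071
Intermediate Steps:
Function('k')(Y) = Y (Function('k')(Y) = Mul(1, Y) = Y)
Function('o')(b) = Mul(Add(1, b), Add(6, b)) (Function('o')(b) = Mul(Add(b, 6), Add(b, 1)) = Mul(Add(6, b), Add(1, b)) = Mul(Add(1, b), Add(6, b)))
W = 66 (W = Add(6, Pow(5, 2), Mul(7, 5)) = Add(6, 25, 35) = 66)
Add(Mul(-45, Pow(4, -1)), Mul(Pow(Add(-46, 67), -1), W)) = Add(Mul(-45, Pow(4, -1)), Mul(Pow(Add(-46, 67), -1), 66)) = Add(Mul(-45, Rational(1, 4)), Mul(Pow(21, -1), 66)) = Add(Rational(-45, 4), Mul(Rational(1, 21), 66)) = Add(Rational(-45, 4), Rational(22, 7)) = Rational(-227, 28)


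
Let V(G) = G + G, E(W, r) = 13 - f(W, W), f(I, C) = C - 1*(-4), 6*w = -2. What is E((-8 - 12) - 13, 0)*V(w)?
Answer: -28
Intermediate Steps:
w = -1/3 (w = (1/6)*(-2) = -1/3 ≈ -0.33333)
f(I, C) = 4 + C (f(I, C) = C + 4 = 4 + C)
E(W, r) = 9 - W (E(W, r) = 13 - (4 + W) = 13 + (-4 - W) = 9 - W)
V(G) = 2*G
E((-8 - 12) - 13, 0)*V(w) = (9 - ((-8 - 12) - 13))*(2*(-1/3)) = (9 - (-20 - 13))*(-2/3) = (9 - 1*(-33))*(-2/3) = (9 + 33)*(-2/3) = 42*(-2/3) = -28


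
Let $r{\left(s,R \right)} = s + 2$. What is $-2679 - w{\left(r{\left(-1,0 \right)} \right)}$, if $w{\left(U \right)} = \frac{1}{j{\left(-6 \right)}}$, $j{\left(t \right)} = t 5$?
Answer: $- \frac{80369}{30} \approx -2679.0$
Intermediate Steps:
$j{\left(t \right)} = 5 t$
$r{\left(s,R \right)} = 2 + s$
$w{\left(U \right)} = - \frac{1}{30}$ ($w{\left(U \right)} = \frac{1}{5 \left(-6\right)} = \frac{1}{-30} = - \frac{1}{30}$)
$-2679 - w{\left(r{\left(-1,0 \right)} \right)} = -2679 - - \frac{1}{30} = -2679 + \frac{1}{30} = - \frac{80369}{30}$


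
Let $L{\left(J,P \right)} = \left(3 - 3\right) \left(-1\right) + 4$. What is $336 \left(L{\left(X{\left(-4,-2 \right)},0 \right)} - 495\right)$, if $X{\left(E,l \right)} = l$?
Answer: $-164976$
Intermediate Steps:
$L{\left(J,P \right)} = 4$ ($L{\left(J,P \right)} = 0 \left(-1\right) + 4 = 0 + 4 = 4$)
$336 \left(L{\left(X{\left(-4,-2 \right)},0 \right)} - 495\right) = 336 \left(4 - 495\right) = 336 \left(-491\right) = -164976$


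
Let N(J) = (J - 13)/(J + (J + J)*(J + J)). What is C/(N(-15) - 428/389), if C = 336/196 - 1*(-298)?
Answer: -361133985/1363852 ≈ -264.79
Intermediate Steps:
N(J) = (-13 + J)/(J + 4*J**2) (N(J) = (-13 + J)/(J + (2*J)*(2*J)) = (-13 + J)/(J + 4*J**2))
C = 2098/7 (C = 336*(1/196) + 298 = 12/7 + 298 = 2098/7 ≈ 299.71)
C/(N(-15) - 428/389) = 2098/(7*((-13 - 15)/((-15)*(1 + 4*(-15))) - 428/389)) = 2098/(7*(-1/15*(-28)/(1 - 60) - 428/389)) = 2098/(7*(-1/15*(-28)/(-59) - 1*428/389)) = 2098/(7*(-1/15*(-1/59)*(-28) - 428/389)) = 2098/(7*(-28/885 - 428/389)) = 2098/(7*(-389672/344265)) = (2098/7)*(-344265/389672) = -361133985/1363852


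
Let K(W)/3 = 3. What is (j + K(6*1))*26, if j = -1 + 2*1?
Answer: 260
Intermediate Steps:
K(W) = 9 (K(W) = 3*3 = 9)
j = 1 (j = -1 + 2 = 1)
(j + K(6*1))*26 = (1 + 9)*26 = 10*26 = 260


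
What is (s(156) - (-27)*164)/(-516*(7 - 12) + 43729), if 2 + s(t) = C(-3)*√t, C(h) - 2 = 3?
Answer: 4426/46309 + 10*√39/46309 ≈ 0.096924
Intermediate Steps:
C(h) = 5 (C(h) = 2 + 3 = 5)
s(t) = -2 + 5*√t
(s(156) - (-27)*164)/(-516*(7 - 12) + 43729) = ((-2 + 5*√156) - (-27)*164)/(-516*(7 - 12) + 43729) = ((-2 + 5*(2*√39)) - 27*(-164))/(-516*(-5) + 43729) = ((-2 + 10*√39) + 4428)/(2580 + 43729) = (4426 + 10*√39)/46309 = (4426 + 10*√39)*(1/46309) = 4426/46309 + 10*√39/46309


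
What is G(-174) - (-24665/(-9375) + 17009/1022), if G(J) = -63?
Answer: -2159687/26250 ≈ -82.274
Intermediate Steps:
G(-174) - (-24665/(-9375) + 17009/1022) = -63 - (-24665/(-9375) + 17009/1022) = -63 - (-24665*(-1/9375) + 17009*(1/1022)) = -63 - (4933/1875 + 233/14) = -63 - 1*505937/26250 = -63 - 505937/26250 = -2159687/26250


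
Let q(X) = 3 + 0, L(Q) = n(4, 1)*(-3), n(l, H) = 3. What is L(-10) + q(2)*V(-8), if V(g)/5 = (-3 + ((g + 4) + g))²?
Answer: 3366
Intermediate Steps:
V(g) = 5*(1 + 2*g)² (V(g) = 5*(-3 + ((g + 4) + g))² = 5*(-3 + ((4 + g) + g))² = 5*(-3 + (4 + 2*g))² = 5*(1 + 2*g)²)
L(Q) = -9 (L(Q) = 3*(-3) = -9)
q(X) = 3
L(-10) + q(2)*V(-8) = -9 + 3*(5*(1 + 2*(-8))²) = -9 + 3*(5*(1 - 16)²) = -9 + 3*(5*(-15)²) = -9 + 3*(5*225) = -9 + 3*1125 = -9 + 3375 = 3366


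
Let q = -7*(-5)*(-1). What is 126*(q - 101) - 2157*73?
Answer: -174597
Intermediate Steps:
q = -35 (q = 35*(-1) = -35)
126*(q - 101) - 2157*73 = 126*(-35 - 101) - 2157*73 = 126*(-136) - 1*157461 = -17136 - 157461 = -174597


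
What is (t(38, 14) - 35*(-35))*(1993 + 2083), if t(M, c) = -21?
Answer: 4907504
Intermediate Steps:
(t(38, 14) - 35*(-35))*(1993 + 2083) = (-21 - 35*(-35))*(1993 + 2083) = (-21 + 1225)*4076 = 1204*4076 = 4907504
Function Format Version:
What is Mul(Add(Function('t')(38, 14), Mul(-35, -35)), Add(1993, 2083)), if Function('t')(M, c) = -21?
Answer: 4907504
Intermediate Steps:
Mul(Add(Function('t')(38, 14), Mul(-35, -35)), Add(1993, 2083)) = Mul(Add(-21, Mul(-35, -35)), Add(1993, 2083)) = Mul(Add(-21, 1225), 4076) = Mul(1204, 4076) = 4907504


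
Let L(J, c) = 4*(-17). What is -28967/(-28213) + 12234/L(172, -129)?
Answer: -171594043/959242 ≈ -178.89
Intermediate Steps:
L(J, c) = -68
-28967/(-28213) + 12234/L(172, -129) = -28967/(-28213) + 12234/(-68) = -28967*(-1/28213) + 12234*(-1/68) = 28967/28213 - 6117/34 = -171594043/959242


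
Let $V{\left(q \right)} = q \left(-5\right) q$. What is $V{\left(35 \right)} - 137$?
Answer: $-6262$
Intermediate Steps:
$V{\left(q \right)} = - 5 q^{2}$ ($V{\left(q \right)} = - 5 q q = - 5 q^{2}$)
$V{\left(35 \right)} - 137 = - 5 \cdot 35^{2} - 137 = \left(-5\right) 1225 - 137 = -6125 - 137 = -6262$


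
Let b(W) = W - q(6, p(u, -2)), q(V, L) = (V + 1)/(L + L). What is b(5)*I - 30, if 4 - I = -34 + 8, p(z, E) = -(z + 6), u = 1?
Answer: 135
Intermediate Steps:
p(z, E) = -6 - z (p(z, E) = -(6 + z) = -6 - z)
q(V, L) = (1 + V)/(2*L) (q(V, L) = (1 + V)/((2*L)) = (1 + V)*(1/(2*L)) = (1 + V)/(2*L))
b(W) = ½ + W (b(W) = W - (1 + 6)/(2*(-6 - 1*1)) = W - 7/(2*(-6 - 1)) = W - 7/(2*(-7)) = W - (-1)*7/(2*7) = W - 1*(-½) = W + ½ = ½ + W)
I = 30 (I = 4 - (-34 + 8) = 4 - 1*(-26) = 4 + 26 = 30)
b(5)*I - 30 = (½ + 5)*30 - 30 = (11/2)*30 - 30 = 165 - 30 = 135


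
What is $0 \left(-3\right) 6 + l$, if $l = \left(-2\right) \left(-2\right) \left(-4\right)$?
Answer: $-16$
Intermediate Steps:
$l = -16$ ($l = 4 \left(-4\right) = -16$)
$0 \left(-3\right) 6 + l = 0 \left(-3\right) 6 - 16 = 0 \cdot 6 - 16 = 0 - 16 = -16$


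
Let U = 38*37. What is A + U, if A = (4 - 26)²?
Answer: 1890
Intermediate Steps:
U = 1406
A = 484 (A = (-22)² = 484)
A + U = 484 + 1406 = 1890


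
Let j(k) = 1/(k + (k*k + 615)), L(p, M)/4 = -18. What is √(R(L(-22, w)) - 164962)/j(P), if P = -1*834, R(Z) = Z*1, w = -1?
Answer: 695337*I*√165034 ≈ 2.8248e+8*I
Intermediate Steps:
L(p, M) = -72 (L(p, M) = 4*(-18) = -72)
R(Z) = Z
P = -834
j(k) = 1/(615 + k + k²) (j(k) = 1/(k + (k² + 615)) = 1/(k + (615 + k²)) = 1/(615 + k + k²))
√(R(L(-22, w)) - 164962)/j(P) = √(-72 - 164962)/(1/(615 - 834 + (-834)²)) = √(-165034)/(1/(615 - 834 + 695556)) = (I*√165034)/(1/695337) = (I*√165034)*695337 = 695337*I*√165034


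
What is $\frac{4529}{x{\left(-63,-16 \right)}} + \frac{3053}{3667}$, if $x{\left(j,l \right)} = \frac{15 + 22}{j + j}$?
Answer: $- \frac{2092475257}{135679} \approx -15422.0$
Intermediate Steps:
$x{\left(j,l \right)} = \frac{37}{2 j}$
$\frac{4529}{x{\left(-63,-16 \right)}} + \frac{3053}{3667} = \frac{4529}{\frac{37}{2} \frac{1}{-63}} + \frac{3053}{3667} = \frac{4529}{\frac{37}{2} \left(- \frac{1}{63}\right)} + 3053 \cdot \frac{1}{3667} = \frac{4529}{- \frac{37}{126}} + \frac{3053}{3667} = 4529 \left(- \frac{126}{37}\right) + \frac{3053}{3667} = - \frac{570654}{37} + \frac{3053}{3667} = - \frac{2092475257}{135679}$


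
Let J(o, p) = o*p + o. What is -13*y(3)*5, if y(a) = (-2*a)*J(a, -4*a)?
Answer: -12870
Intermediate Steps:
J(o, p) = o + o*p
y(a) = -2*a²*(1 - 4*a) (y(a) = (-2*a)*(a*(1 - 4*a)) = -2*a²*(1 - 4*a))
-13*y(3)*5 = -13*3²*(-2 + 8*3)*5 = -117*(-2 + 24)*5 = -117*22*5 = -13*198*5 = -2574*5 = -12870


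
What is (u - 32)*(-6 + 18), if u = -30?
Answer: -744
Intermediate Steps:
(u - 32)*(-6 + 18) = (-30 - 32)*(-6 + 18) = -62*12 = -744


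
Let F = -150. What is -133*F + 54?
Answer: 20004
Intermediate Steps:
-133*F + 54 = -133*(-150) + 54 = 19950 + 54 = 20004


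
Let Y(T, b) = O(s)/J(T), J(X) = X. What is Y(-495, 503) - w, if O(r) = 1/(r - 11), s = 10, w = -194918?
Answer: 96484411/495 ≈ 1.9492e+5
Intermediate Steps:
O(r) = 1/(-11 + r)
Y(T, b) = -1/T (Y(T, b) = 1/((-11 + 10)*T) = 1/((-1)*T) = -1/T)
Y(-495, 503) - w = -1/(-495) - 1*(-194918) = -1*(-1/495) + 194918 = 1/495 + 194918 = 96484411/495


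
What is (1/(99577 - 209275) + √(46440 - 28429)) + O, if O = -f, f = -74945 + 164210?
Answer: -9792191971/109698 + √18011 ≈ -89131.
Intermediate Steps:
f = 89265
O = -89265 (O = -1*89265 = -89265)
(1/(99577 - 209275) + √(46440 - 28429)) + O = (1/(99577 - 209275) + √(46440 - 28429)) - 89265 = (1/(-109698) + √18011) - 89265 = (-1/109698 + √18011) - 89265 = -9792191971/109698 + √18011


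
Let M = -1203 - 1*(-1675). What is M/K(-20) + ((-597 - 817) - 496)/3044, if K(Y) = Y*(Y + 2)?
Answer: 46823/68490 ≈ 0.68365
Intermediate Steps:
K(Y) = Y*(2 + Y)
M = 472 (M = -1203 + 1675 = 472)
M/K(-20) + ((-597 - 817) - 496)/3044 = 472/((-20*(2 - 20))) + ((-597 - 817) - 496)/3044 = 472/((-20*(-18))) + (-1414 - 496)*(1/3044) = 472/360 - 1910*1/3044 = 472*(1/360) - 955/1522 = 59/45 - 955/1522 = 46823/68490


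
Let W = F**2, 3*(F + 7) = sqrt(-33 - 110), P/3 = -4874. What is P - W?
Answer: -131896/9 + 14*I*sqrt(143)/3 ≈ -14655.0 + 55.805*I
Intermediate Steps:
P = -14622 (P = 3*(-4874) = -14622)
F = -7 + I*sqrt(143)/3 (F = -7 + sqrt(-33 - 110)/3 = -7 + sqrt(-143)/3 = -7 + (I*sqrt(143))/3 = -7 + I*sqrt(143)/3 ≈ -7.0 + 3.9861*I)
W = (-7 + I*sqrt(143)/3)**2 ≈ 33.111 - 55.805*I
P - W = -14622 - (21 - I*sqrt(143))**2/9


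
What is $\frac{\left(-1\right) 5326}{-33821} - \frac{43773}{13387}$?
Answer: $- \frac{1409147471}{452761727} \approx -3.1123$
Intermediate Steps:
$\frac{\left(-1\right) 5326}{-33821} - \frac{43773}{13387} = \left(-5326\right) \left(- \frac{1}{33821}\right) - \frac{43773}{13387} = \frac{5326}{33821} - \frac{43773}{13387} = - \frac{1409147471}{452761727}$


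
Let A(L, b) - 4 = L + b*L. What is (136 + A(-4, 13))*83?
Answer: 6972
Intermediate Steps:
A(L, b) = 4 + L + L*b (A(L, b) = 4 + (L + b*L) = 4 + (L + L*b) = 4 + L + L*b)
(136 + A(-4, 13))*83 = (136 + (4 - 4 - 4*13))*83 = (136 + (4 - 4 - 52))*83 = (136 - 52)*83 = 84*83 = 6972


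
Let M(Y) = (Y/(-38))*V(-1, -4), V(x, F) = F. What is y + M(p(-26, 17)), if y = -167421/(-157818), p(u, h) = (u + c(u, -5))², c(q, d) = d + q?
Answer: 18047059/52606 ≈ 343.06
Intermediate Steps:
p(u, h) = (-5 + 2*u)² (p(u, h) = (u + (-5 + u))² = (-5 + 2*u)²)
M(Y) = 2*Y/19 (M(Y) = (Y/(-38))*(-4) = (Y*(-1/38))*(-4) = -Y/38*(-4) = 2*Y/19)
y = 55807/52606 (y = -167421*(-1/157818) = 55807/52606 ≈ 1.0608)
y + M(p(-26, 17)) = 55807/52606 + 2*(-5 + 2*(-26))²/19 = 55807/52606 + 2*(-5 - 52)²/19 = 55807/52606 + (2/19)*(-57)² = 55807/52606 + (2/19)*3249 = 55807/52606 + 342 = 18047059/52606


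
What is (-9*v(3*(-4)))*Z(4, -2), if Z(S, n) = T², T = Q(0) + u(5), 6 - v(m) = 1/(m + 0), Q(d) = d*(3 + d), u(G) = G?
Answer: -5475/4 ≈ -1368.8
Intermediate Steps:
v(m) = 6 - 1/m (v(m) = 6 - 1/(m + 0) = 6 - 1/m)
T = 5 (T = 0*(3 + 0) + 5 = 0*3 + 5 = 0 + 5 = 5)
Z(S, n) = 25 (Z(S, n) = 5² = 25)
(-9*v(3*(-4)))*Z(4, -2) = -9*(6 - 1/(3*(-4)))*25 = -9*(6 - 1/(-12))*25 = -9*(6 - 1*(-1/12))*25 = -9*(6 + 1/12)*25 = -9*73/12*25 = -219/4*25 = -5475/4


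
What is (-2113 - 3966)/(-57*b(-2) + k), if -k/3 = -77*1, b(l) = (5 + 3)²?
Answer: 6079/3417 ≈ 1.7790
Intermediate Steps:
b(l) = 64 (b(l) = 8² = 64)
k = 231 (k = -(-231) = -3*(-77) = 231)
(-2113 - 3966)/(-57*b(-2) + k) = (-2113 - 3966)/(-57*64 + 231) = -6079/(-3648 + 231) = -6079/(-3417) = -6079*(-1/3417) = 6079/3417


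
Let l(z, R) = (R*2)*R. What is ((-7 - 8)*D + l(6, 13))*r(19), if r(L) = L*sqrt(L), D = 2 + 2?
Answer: 5282*sqrt(19) ≈ 23024.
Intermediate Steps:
D = 4
r(L) = L**(3/2)
l(z, R) = 2*R**2 (l(z, R) = (2*R)*R = 2*R**2)
((-7 - 8)*D + l(6, 13))*r(19) = ((-7 - 8)*4 + 2*13**2)*19**(3/2) = (-15*4 + 2*169)*(19*sqrt(19)) = (-60 + 338)*(19*sqrt(19)) = 278*(19*sqrt(19)) = 5282*sqrt(19)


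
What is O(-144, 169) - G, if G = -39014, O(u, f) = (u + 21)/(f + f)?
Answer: 13186609/338 ≈ 39014.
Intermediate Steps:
O(u, f) = (21 + u)/(2*f) (O(u, f) = (21 + u)/((2*f)) = (21 + u)*(1/(2*f)) = (21 + u)/(2*f))
O(-144, 169) - G = (1/2)*(21 - 144)/169 - 1*(-39014) = (1/2)*(1/169)*(-123) + 39014 = -123/338 + 39014 = 13186609/338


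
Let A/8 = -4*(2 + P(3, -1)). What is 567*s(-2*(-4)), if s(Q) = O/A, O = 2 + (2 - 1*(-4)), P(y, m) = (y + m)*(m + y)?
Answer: -189/8 ≈ -23.625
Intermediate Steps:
P(y, m) = (m + y)² (P(y, m) = (m + y)*(m + y) = (m + y)²)
A = -192 (A = 8*(-4*(2 + (-1 + 3)²)) = 8*(-4*(2 + 2²)) = 8*(-4*(2 + 4)) = 8*(-4*6) = 8*(-24) = -192)
O = 8 (O = 2 + (2 + 4) = 2 + 6 = 8)
s(Q) = -1/24 (s(Q) = 8/(-192) = 8*(-1/192) = -1/24)
567*s(-2*(-4)) = 567*(-1/24) = -189/8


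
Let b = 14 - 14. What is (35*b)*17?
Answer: 0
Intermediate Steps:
b = 0
(35*b)*17 = (35*0)*17 = 0*17 = 0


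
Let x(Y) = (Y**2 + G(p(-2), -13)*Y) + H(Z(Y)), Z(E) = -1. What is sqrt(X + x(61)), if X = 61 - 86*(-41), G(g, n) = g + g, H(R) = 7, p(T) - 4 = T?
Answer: sqrt(7559) ≈ 86.943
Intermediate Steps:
p(T) = 4 + T
G(g, n) = 2*g
x(Y) = 7 + Y**2 + 4*Y (x(Y) = (Y**2 + (2*(4 - 2))*Y) + 7 = (Y**2 + (2*2)*Y) + 7 = (Y**2 + 4*Y) + 7 = 7 + Y**2 + 4*Y)
X = 3587 (X = 61 + 3526 = 3587)
sqrt(X + x(61)) = sqrt(3587 + (7 + 61**2 + 4*61)) = sqrt(3587 + (7 + 3721 + 244)) = sqrt(3587 + 3972) = sqrt(7559)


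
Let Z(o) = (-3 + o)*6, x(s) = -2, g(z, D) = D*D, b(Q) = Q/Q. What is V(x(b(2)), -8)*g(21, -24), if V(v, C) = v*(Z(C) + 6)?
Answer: 69120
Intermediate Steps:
b(Q) = 1
g(z, D) = D²
Z(o) = -18 + 6*o
V(v, C) = v*(-12 + 6*C) (V(v, C) = v*((-18 + 6*C) + 6) = v*(-12 + 6*C))
V(x(b(2)), -8)*g(21, -24) = (6*(-2)*(-2 - 8))*(-24)² = (6*(-2)*(-10))*576 = 120*576 = 69120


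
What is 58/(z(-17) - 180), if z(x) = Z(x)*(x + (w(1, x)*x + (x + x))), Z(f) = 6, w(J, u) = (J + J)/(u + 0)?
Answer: -29/237 ≈ -0.12236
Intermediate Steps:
w(J, u) = 2*J/u (w(J, u) = (2*J)/u = 2*J/u)
z(x) = 12 + 18*x (z(x) = 6*(x + ((2*1/x)*x + (x + x))) = 6*(x + ((2/x)*x + 2*x)) = 6*(x + (2 + 2*x)) = 6*(2 + 3*x) = 12 + 18*x)
58/(z(-17) - 180) = 58/((12 + 18*(-17)) - 180) = 58/((12 - 306) - 180) = 58/(-294 - 180) = 58/(-474) = 58*(-1/474) = -29/237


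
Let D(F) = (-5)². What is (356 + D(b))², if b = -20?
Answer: 145161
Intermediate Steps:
D(F) = 25
(356 + D(b))² = (356 + 25)² = 381² = 145161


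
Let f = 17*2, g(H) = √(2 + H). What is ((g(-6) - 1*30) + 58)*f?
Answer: 952 + 68*I ≈ 952.0 + 68.0*I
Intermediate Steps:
f = 34
((g(-6) - 1*30) + 58)*f = ((√(2 - 6) - 1*30) + 58)*34 = ((√(-4) - 30) + 58)*34 = ((2*I - 30) + 58)*34 = ((-30 + 2*I) + 58)*34 = (28 + 2*I)*34 = 952 + 68*I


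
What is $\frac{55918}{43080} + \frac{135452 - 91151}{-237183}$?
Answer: $\frac{1892385319}{1702973940} \approx 1.1112$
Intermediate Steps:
$\frac{55918}{43080} + \frac{135452 - 91151}{-237183} = 55918 \cdot \frac{1}{43080} + 44301 \left(- \frac{1}{237183}\right) = \frac{27959}{21540} - \frac{14767}{79061} = \frac{1892385319}{1702973940}$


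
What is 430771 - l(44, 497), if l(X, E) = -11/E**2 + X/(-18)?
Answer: 957644259748/2223081 ≈ 4.3077e+5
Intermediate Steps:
l(X, E) = -11/E**2 - X/18 (l(X, E) = -11/E**2 + X*(-1/18) = -11/E**2 - X/18)
430771 - l(44, 497) = 430771 - (-11/497**2 - 1/18*44) = 430771 - (-11*1/247009 - 22/9) = 430771 - (-11/247009 - 22/9) = 430771 - 1*(-5434297/2223081) = 430771 + 5434297/2223081 = 957644259748/2223081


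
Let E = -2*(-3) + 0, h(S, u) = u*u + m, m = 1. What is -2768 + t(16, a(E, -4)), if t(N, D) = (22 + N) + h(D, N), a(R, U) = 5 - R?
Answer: -2473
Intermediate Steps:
h(S, u) = 1 + u**2 (h(S, u) = u*u + 1 = u**2 + 1 = 1 + u**2)
E = 6 (E = 6 + 0 = 6)
t(N, D) = 23 + N + N**2 (t(N, D) = (22 + N) + (1 + N**2) = 23 + N + N**2)
-2768 + t(16, a(E, -4)) = -2768 + (23 + 16 + 16**2) = -2768 + (23 + 16 + 256) = -2768 + 295 = -2473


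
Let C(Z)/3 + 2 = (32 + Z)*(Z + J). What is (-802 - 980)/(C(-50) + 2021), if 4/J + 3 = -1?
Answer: -1782/4769 ≈ -0.37366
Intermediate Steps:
J = -1 (J = 4/(-3 - 1) = 4/(-4) = 4*(-¼) = -1)
C(Z) = -6 + 3*(-1 + Z)*(32 + Z) (C(Z) = -6 + 3*((32 + Z)*(Z - 1)) = -6 + 3*((32 + Z)*(-1 + Z)) = -6 + 3*((-1 + Z)*(32 + Z)) = -6 + 3*(-1 + Z)*(32 + Z))
(-802 - 980)/(C(-50) + 2021) = (-802 - 980)/((-102 + 3*(-50)² + 93*(-50)) + 2021) = -1782/((-102 + 3*2500 - 4650) + 2021) = -1782/((-102 + 7500 - 4650) + 2021) = -1782/(2748 + 2021) = -1782/4769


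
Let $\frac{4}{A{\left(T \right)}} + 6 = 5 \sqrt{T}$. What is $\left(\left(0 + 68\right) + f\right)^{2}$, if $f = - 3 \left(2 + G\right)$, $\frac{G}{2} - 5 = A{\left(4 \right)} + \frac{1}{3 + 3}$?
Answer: $625$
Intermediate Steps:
$A{\left(T \right)} = \frac{4}{-6 + 5 \sqrt{T}}$
$G = \frac{37}{3}$ ($G = 10 + 2 \left(\frac{4}{-6 + 5 \sqrt{4}} + \frac{1}{3 + 3}\right) = 10 + 2 \left(\frac{4}{-6 + 5 \cdot 2} + \frac{1}{6}\right) = 10 + 2 \left(\frac{4}{-6 + 10} + \frac{1}{6}\right) = 10 + 2 \left(\frac{4}{4} + \frac{1}{6}\right) = 10 + 2 \left(4 \cdot \frac{1}{4} + \frac{1}{6}\right) = 10 + 2 \left(1 + \frac{1}{6}\right) = 10 + 2 \cdot \frac{7}{6} = 10 + \frac{7}{3} = \frac{37}{3} \approx 12.333$)
$f = -43$ ($f = - 3 \left(2 + \frac{37}{3}\right) = \left(-3\right) \frac{43}{3} = -43$)
$\left(\left(0 + 68\right) + f\right)^{2} = \left(\left(0 + 68\right) - 43\right)^{2} = \left(68 - 43\right)^{2} = 25^{2} = 625$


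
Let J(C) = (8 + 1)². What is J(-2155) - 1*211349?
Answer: -211268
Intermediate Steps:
J(C) = 81 (J(C) = 9² = 81)
J(-2155) - 1*211349 = 81 - 1*211349 = 81 - 211349 = -211268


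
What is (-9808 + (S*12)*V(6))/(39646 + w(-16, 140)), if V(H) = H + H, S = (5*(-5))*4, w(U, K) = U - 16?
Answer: -12104/19807 ≈ -0.61110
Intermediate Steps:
w(U, K) = -16 + U
S = -100 (S = -25*4 = -100)
V(H) = 2*H
(-9808 + (S*12)*V(6))/(39646 + w(-16, 140)) = (-9808 + (-100*12)*(2*6))/(39646 + (-16 - 16)) = (-9808 - 1200*12)/(39646 - 32) = (-9808 - 14400)/39614 = -24208*1/39614 = -12104/19807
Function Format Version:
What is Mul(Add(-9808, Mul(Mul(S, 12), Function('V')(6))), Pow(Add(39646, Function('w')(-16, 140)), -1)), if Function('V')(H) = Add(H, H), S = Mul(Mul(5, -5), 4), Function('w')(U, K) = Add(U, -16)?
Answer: Rational(-12104, 19807) ≈ -0.61110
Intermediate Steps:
Function('w')(U, K) = Add(-16, U)
S = -100 (S = Mul(-25, 4) = -100)
Function('V')(H) = Mul(2, H)
Mul(Add(-9808, Mul(Mul(S, 12), Function('V')(6))), Pow(Add(39646, Function('w')(-16, 140)), -1)) = Mul(Add(-9808, Mul(Mul(-100, 12), Mul(2, 6))), Pow(Add(39646, Add(-16, -16)), -1)) = Mul(Add(-9808, Mul(-1200, 12)), Pow(Add(39646, -32), -1)) = Mul(Add(-9808, -14400), Pow(39614, -1)) = Mul(-24208, Rational(1, 39614)) = Rational(-12104, 19807)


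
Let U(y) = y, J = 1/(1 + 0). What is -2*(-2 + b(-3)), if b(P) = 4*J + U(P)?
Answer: 2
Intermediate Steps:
J = 1 (J = 1/1 = 1)
b(P) = 4 + P (b(P) = 4*1 + P = 4 + P)
-2*(-2 + b(-3)) = -2*(-2 + (4 - 3)) = -2*(-2 + 1) = -2*(-1) = 2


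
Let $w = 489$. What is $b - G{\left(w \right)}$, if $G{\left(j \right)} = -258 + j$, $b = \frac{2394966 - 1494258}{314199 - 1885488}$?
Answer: $- \frac{121289489}{523763} \approx -231.57$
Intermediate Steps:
$b = - \frac{300236}{523763}$ ($b = \frac{900708}{-1571289} = 900708 \left(- \frac{1}{1571289}\right) = - \frac{300236}{523763} \approx -0.57323$)
$b - G{\left(w \right)} = - \frac{300236}{523763} - \left(-258 + 489\right) = - \frac{300236}{523763} - 231 = - \frac{121289489}{523763}$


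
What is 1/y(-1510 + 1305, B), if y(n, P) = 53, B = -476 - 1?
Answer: 1/53 ≈ 0.018868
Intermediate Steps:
B = -477
1/y(-1510 + 1305, B) = 1/53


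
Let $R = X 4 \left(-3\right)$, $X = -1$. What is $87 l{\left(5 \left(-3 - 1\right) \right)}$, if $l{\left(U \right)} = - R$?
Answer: $-1044$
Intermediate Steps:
$R = 12$ ($R = \left(-1\right) 4 \left(-3\right) = \left(-4\right) \left(-3\right) = 12$)
$l{\left(U \right)} = -12$ ($l{\left(U \right)} = \left(-1\right) 12 = -12$)
$87 l{\left(5 \left(-3 - 1\right) \right)} = 87 \left(-12\right) = -1044$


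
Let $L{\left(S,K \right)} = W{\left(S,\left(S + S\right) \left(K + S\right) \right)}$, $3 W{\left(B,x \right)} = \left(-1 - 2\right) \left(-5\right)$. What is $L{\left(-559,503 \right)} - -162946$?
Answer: $162951$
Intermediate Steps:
$W{\left(B,x \right)} = 5$ ($W{\left(B,x \right)} = \frac{\left(-1 - 2\right) \left(-5\right)}{3} = \frac{\left(-3\right) \left(-5\right)}{3} = \frac{1}{3} \cdot 15 = 5$)
$L{\left(S,K \right)} = 5$
$L{\left(-559,503 \right)} - -162946 = 5 - -162946 = 5 + 162946 = 162951$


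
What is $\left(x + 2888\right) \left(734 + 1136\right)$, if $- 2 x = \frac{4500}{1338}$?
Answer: $\frac{1203623630}{223} \approx 5.3974 \cdot 10^{6}$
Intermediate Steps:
$x = - \frac{375}{223}$ ($x = - \frac{4500 \cdot \frac{1}{1338}}{2} = \left(- \frac{1}{2}\right) \frac{750}{223} = - \frac{375}{223} \approx -1.6816$)
$\left(x + 2888\right) \left(734 + 1136\right) = \left(- \frac{375}{223} + 2888\right) \left(734 + 1136\right) = \frac{643649}{223} \cdot 1870 = \frac{1203623630}{223}$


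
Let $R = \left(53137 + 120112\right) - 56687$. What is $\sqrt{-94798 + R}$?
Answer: $2 \sqrt{5441} \approx 147.53$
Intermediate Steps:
$R = 116562$ ($R = 173249 - 56687 = 116562$)
$\sqrt{-94798 + R} = \sqrt{-94798 + 116562} = \sqrt{21764} = 2 \sqrt{5441}$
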